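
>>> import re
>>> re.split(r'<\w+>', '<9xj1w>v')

The string is cut at each match, leaving 2 pieces.

['', 'v']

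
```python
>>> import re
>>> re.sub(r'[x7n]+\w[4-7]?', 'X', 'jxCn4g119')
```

'jXXg119'

This matches one or more of one of [x7n]; then a word character, then optionally a character in [4-7].
Every occurrence is swapped for 'X'.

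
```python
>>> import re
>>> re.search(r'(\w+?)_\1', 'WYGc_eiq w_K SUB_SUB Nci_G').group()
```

'SUB_SUB'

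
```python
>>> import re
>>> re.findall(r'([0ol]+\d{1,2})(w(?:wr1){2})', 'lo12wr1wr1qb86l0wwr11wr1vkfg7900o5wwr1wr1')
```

[('00o5', 'wwr1wr1')]

`findall` packs the 2 group values into a tuple for every match.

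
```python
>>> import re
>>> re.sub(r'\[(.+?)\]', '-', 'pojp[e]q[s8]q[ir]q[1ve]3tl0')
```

'pojp-q-q-q-3tl0'

Lazy quantifiers expand one character at a time until the remainder of the pattern can match.
Matches: at [4:7] → '[e]'; at [8:12] → '[s8]'; at [13:17] → '[ir]'; at [18:23] → '[1ve]'.
Each match is replaced by '-'.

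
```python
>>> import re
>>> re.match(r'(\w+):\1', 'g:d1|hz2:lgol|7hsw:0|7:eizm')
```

None

`\1` has to match the exact text group 1 already captured.
`re.match` won't scan ahead — the pattern has to work from the very first character.
Here position 0 doesn't satisfy it, so the call returns None.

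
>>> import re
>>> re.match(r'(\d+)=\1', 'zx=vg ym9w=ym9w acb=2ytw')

None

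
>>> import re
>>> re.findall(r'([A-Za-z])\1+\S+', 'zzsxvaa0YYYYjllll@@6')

After group 1 captures some text, `\1` only succeeds where that same text appears again.
`findall` collects group 1 from the one match (1 total).

['z']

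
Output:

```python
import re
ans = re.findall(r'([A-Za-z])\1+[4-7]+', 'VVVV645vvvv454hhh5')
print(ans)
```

A backreference is literal: `\1` must see the identical characters the first group matched.
Walking the string: at [0:7] match 'VVVV645', group 1 = 'V'; at [7:14] match 'vvvv454', group 1 = 'v'; at [14:18] match 'hhh5', group 1 = 'h'.
Because there's exactly one group, `findall` drops the full match and keeps group 1 from each hit.

['V', 'v', 'h']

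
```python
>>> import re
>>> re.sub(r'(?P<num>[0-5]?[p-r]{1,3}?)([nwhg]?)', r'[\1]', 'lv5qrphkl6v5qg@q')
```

A non-greedy quantifier consumes as few characters as it can — just enough that the remainder of the pattern still matches from where it stops; whatever follows it matches normally.
`\1` in the replacement pulls in group 1's text for each match.

'lv[5q][r][p]kl6v[5q]@[q]'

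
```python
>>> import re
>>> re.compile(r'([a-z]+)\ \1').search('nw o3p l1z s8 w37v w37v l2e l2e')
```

`\1` has to match the exact text group 1 already captured.
Here no position works, so the call returns None.

None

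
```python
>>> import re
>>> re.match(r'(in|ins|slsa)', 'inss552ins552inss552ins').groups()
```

('in',)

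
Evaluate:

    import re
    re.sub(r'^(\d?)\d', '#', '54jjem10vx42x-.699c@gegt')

'#jjem10vx42x-.699c@gegt'

This matches anchored at the start of the string; then optionally a digit (captured); then a digit.
Matches: at [0:2] → '54'.
Each match is replaced by '#'.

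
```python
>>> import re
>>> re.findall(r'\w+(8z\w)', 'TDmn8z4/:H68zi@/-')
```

['8z4', '8zi']

Pattern: one or more of a word character; then the literal '8z', then a word character (captured).
Walking the string: at [0:7] match 'TDmn8z4', group 1 = '8z4'; at [9:14] match 'H68zi', group 1 = '8zi'.
With a single group, `findall` returns only what that group captured — 2 items.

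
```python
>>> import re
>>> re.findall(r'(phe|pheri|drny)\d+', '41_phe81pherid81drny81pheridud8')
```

One capturing group, so `findall` returns just the captured substring from each match — 2 in all.

['phe', 'drny']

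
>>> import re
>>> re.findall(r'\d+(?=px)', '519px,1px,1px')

The lookaround is zero-width — it requires the adjacent text to match without consuming it, so the asserted text isn't part of the match.
No capturing groups, so `findall` returns the 3 full match strings.

['519', '1', '1']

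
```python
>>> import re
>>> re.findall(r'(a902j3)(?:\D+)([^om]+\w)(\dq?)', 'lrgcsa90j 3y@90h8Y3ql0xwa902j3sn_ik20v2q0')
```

[('a902j3', '20v2q', '0')]

This matches the literal 'a90', then the literal '2j3' (captured); then one or more of a non-digit (non-capturing group); then one or more of any character except [om], then a word character (captured); then a digit, then optionally a literal 'q' (captured).
Matches: at [24:41] match 'a902j3sn_ik20v2q0', groups = ('a902j3', '20v2q', '0').
With 3 capturing groups, `findall` returns a 3-tuple per match.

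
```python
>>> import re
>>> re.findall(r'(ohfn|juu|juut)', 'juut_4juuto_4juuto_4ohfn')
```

Alternation tries branches left to right and keeps the first one that lets the overall match succeed at that position.
Because there's exactly one group, `findall` drops the full match and keeps group 1 from each hit.

['juu', 'juu', 'juu', 'ohfn']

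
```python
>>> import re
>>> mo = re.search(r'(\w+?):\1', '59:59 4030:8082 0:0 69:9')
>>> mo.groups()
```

('59',)

A backreference is literal: `\1` must see the identical characters the first group matched.
`re.search` scans for the first position where the pattern succeeds.
The match spans [0:5] → '59:59'.
Captured: group 1 = '59'.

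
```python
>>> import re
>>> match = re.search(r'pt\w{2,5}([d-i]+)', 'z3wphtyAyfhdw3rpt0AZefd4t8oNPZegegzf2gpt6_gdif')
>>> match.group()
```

The match spans [15:23] → 'pt0AZefd'.

'pt0AZefd'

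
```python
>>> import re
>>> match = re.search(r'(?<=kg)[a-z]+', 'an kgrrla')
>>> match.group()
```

'rrla'

The `(?=…)`/`(?<=…)` assertion just peeks at neighbouring text; it doesn't advance the match position.
`re.search` tries every starting position until one works.
The match spans [5:9] → 'rrla'.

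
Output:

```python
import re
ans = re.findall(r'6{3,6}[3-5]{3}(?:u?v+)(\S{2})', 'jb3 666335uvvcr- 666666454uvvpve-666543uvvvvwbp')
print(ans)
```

['cr', 'pv', 'wb']

The pattern matches 3 to 6 of a literal '6', then exactly 3 of a character in [3-5]; then optionally the literal 'u', then one or more of the literal 'v' (non-capturing group); then exactly 2 of a non-whitespace character (captured).
Scanning left to right: at [4:15] match '666335uvvcr', group 1 = 'cr'; at [17:31] match '666666454uvvpv', group 1 = 'pv'; at [33:46] match '666543uvvvvwb', group 1 = 'wb'.
One capturing group, so `findall` returns just the captured substring from each match — 3 in all.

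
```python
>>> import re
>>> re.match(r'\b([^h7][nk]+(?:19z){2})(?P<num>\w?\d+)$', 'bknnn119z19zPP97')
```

None

This matches a word boundary (`\b`, zero-width); then any character except [h7], then one or more of one of [nk], then the literal '19z' repeated 2 times (captured); then optionally a word character, then one or more of a digit (captured as 'num'); then anchored at the end.
`match` is anchored at position 0; if the pattern doesn't fit there, it returns None.
Here the pattern fails at index 0, so the call returns None.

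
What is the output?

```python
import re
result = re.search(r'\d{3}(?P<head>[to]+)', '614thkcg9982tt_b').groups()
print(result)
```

('t',)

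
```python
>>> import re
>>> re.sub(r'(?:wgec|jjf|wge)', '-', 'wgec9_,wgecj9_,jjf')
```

'-9_,-j9_,-'

Branches in `(...|...)` are attempted left-to-right; the first branch that allows the whole pattern to succeed is taken.
Each match is replaced by '-'.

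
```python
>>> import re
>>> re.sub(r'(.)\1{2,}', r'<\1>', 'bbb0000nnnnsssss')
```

`\1` is not a pattern — it's the concrete string captured by group 1, re-applied verbatim.
Matches: at [0:3] → 'bbb'; at [3:7] → '0000'; at [7:11] → 'nnnn'; at [11:16] → 'sssss'.
Each match is replaced using the text its own group 1 captured.

'<b><0><n><s>'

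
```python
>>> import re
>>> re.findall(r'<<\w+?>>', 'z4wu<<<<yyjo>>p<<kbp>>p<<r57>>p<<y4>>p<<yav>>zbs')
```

Walking the string: at [6:14] → '<<yyjo>>'; at [15:22] → '<<kbp>>'; at [23:30] → '<<r57>>'; at [31:37] → '<<y4>>'; at [38:45] → '<<yav>>'.
No capturing groups, so `findall` returns the 5 full match strings.

['<<yyjo>>', '<<kbp>>', '<<r57>>', '<<y4>>', '<<yav>>']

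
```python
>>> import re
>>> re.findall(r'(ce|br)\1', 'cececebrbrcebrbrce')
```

['ce', 'br', 'br']

After group 1 captures some text, `\1` only succeeds where that same text appears again.
Walking the string: at [0:4] match 'cece', group 1 = 'ce'; at [6:10] match 'brbr', group 1 = 'br'; at [12:16] match 'brbr', group 1 = 'br'.
One capturing group, so `findall` returns just the captured substring from each match — 3 in all.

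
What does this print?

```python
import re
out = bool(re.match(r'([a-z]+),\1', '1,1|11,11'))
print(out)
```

`re.match` won't scan ahead — the pattern has to work from the very first character.
Here the string doesn't start with a match, so the call returns None, and `bool(None)` is False.

False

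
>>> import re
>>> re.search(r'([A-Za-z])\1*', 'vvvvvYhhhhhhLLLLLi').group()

'vvvvv'

`\1` is not a pattern — it's the concrete string captured by group 1, re-applied verbatim.
`re.search` tries every starting position until one works.
The match spans [0:5] → 'vvvvv'.
Captured: group 1 = 'v'.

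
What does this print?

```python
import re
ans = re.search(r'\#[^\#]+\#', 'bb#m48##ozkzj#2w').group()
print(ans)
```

`re.search` tries every starting position until one works.
The match spans [2:7] → '#m48#'.

#m48#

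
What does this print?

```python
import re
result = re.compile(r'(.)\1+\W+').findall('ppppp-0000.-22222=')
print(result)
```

['p', '0', '2']

The backreference `\1` re-matches whatever the first group consumed, character for character.
Scanning left to right: at [0:6] match 'ppppp-', group 1 = 'p'; at [6:12] match '0000.-', group 1 = '0'; at [12:18] match '22222=', group 1 = '2'.
One capturing group, so `findall` returns just the captured substring from each match — 3 in all.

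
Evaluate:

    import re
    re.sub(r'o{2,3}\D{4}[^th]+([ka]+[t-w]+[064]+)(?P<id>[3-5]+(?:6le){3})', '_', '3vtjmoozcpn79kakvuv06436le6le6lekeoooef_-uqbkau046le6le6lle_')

'3vtjm_keoooef_-uqbkau046le6le6lle_'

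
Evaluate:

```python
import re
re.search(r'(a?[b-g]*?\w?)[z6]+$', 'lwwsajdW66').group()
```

Pattern: optionally a literal 'a', then zero or more of a character in [b-g] (lazy), then optionally a word character (captured); then one or more of one of [z6]; then anchored at the end.
`re.search` scans for the first position where the pattern succeeds.
The match spans [6:10] → 'dW66'.
Captured: group 1 = 'dW'.

'dW66'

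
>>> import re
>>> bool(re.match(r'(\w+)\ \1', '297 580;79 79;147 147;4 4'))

False

A backreference is literal: `\1` must see the identical characters the first group matched.
`re.match` only tries the pattern at the start of the string.
Here the pattern fails at index 0, so the call returns None, and `bool(None)` is False.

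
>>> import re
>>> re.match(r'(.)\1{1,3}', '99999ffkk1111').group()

'9999'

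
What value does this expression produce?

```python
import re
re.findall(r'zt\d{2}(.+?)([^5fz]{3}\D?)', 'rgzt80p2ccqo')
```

[('p', '2ccq')]

The pattern matches the literal 'zt', then exactly 2 of a digit; then one or more of any character (lazy) (captured); then exactly 3 of any character except [5fz], then optionally a non-digit (captured).
The `?` after the quantifier makes it lazy — it takes as little as possible before letting the rest of the pattern try.
Matches: at [2:11] match 'zt80p2ccq', groups = ('p', '2ccq').
Multiple groups make `findall` return tuples — one 2-tuple for the one match.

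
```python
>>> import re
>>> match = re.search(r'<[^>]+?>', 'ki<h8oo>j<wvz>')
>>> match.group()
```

'<h8oo>'

The match spans [2:8] → '<h8oo>'.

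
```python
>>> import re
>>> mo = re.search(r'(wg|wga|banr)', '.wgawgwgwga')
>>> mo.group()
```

'wg'

Branches in `(...|...)` are attempted left-to-right; the first branch that allows the whole pattern to succeed is taken.
`search` walks the string left to right and returns the first match it finds.
The match spans [1:3] → 'wg'.
Captured: group 1 = 'wg'.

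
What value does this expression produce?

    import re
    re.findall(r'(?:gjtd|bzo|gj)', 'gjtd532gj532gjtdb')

`|` is ordered: at each position the engine commits to the first alternative that works.
Matches: at [0:4] → 'gjtd'; at [7:9] → 'gj'; at [12:16] → 'gjtd'.
`findall` yields the raw match text (3 of them) because the pattern has no groups.

['gjtd', 'gj', 'gjtd']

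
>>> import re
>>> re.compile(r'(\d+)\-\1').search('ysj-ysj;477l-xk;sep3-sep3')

The backreference `\1` re-matches whatever the first group consumed, character for character.
Here nothing in the string fits, so the call returns None.

None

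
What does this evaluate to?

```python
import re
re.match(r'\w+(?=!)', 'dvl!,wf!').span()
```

(0, 3)

`re.match` only tries the pattern at the start of the string.
The match spans [0:3] → 'dvl'.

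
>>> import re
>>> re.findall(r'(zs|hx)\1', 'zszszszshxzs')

['zs', 'zs']

A backreference is literal: `\1` must see the identical characters the first group matched.
Walking the string: at [0:4] match 'zszs', group 1 = 'zs'; at [4:8] match 'zszs', group 1 = 'zs'.
With a single group, `findall` returns only what that group captured — 2 items.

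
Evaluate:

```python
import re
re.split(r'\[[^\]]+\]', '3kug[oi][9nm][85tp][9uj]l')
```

['3kug', '', '', '', 'l']

Matches to split on: at [4:8] → '[oi]'; at [8:13] → '[9nm]'; at [13:19] → '[85tp]'; at [19:24] → '[9uj]'.
The string is cut at each match, leaving 5 pieces.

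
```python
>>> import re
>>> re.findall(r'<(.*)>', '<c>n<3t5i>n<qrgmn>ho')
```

['c>n<3t5i>n<qrgmn']

Because there's exactly one group, `findall` drops the full match and keeps group 1 from the one hit.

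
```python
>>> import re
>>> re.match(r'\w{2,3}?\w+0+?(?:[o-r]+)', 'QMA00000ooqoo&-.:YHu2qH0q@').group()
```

'QMA00000ooqoo'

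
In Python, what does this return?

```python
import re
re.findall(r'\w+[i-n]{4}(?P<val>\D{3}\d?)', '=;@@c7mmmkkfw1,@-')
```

['kfw1']

The pattern matches one or more of a word character, then exactly 4 of a character in [i-n]; then exactly 3 of a non-digit, then optionally a digit (captured as 'val').
Matches: at [4:14] match 'c7mmmkkfw1', group 1 = 'kfw1'.
`findall` collects group 1 from the one match (1 total).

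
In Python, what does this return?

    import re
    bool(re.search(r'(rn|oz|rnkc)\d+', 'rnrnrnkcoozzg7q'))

`re.search` scans for the first position where the pattern succeeds.
Here nothing in the string fits, so the call returns None, and `bool(None)` is False.

False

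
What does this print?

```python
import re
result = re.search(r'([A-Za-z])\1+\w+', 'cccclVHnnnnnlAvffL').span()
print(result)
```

(0, 18)

The backreference `\1` re-matches whatever the first group consumed, character for character.
The match spans [0:18] → 'cccclVHnnnnnlAvffL'.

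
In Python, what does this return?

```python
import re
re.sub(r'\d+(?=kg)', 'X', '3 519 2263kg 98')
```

'3 519 Xkg 98'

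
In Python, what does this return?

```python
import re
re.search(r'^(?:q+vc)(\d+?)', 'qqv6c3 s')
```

None

The pattern matches anchored at the start of the string; then one or more of the literal 'q', then the literal 'vc' (non-capturing group); then one or more of a digit (lazy) (captured).
`re.search` scans for the first position where the pattern succeeds.
Here no position works, so the call returns None.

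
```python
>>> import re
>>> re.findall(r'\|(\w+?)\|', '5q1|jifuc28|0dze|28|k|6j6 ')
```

['jifuc28', '28']

With a single group, `findall` returns only what that group captured — 2 items.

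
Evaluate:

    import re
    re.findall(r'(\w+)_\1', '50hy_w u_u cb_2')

['u']

`\1` has to match the exact text group 1 already captured.
Scanning left to right: at [7:10] match 'u_u', group 1 = 'u'.
With a single group, `findall` returns only what that group captured — 1 item.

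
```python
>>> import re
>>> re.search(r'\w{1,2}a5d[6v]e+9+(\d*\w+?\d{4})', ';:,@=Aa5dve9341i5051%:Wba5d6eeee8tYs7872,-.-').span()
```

(5, 20)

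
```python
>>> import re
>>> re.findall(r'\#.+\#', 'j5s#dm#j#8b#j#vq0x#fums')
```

No capturing groups, so `findall` returns the 1 full match string.

['#dm#j#8b#j#vq0x#']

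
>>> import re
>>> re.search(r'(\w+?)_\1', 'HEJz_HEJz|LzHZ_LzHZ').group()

'HEJz_HEJz'

The backreference `\1` re-matches whatever the first group consumed, character for character.
Unlike `match`, `search` isn't anchored — it looks for the pattern anywhere in the string.
The match spans [0:9] → 'HEJz_HEJz'.
Captured: group 1 = 'HEJz'.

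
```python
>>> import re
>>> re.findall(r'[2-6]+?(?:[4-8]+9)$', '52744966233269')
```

['66233269']

The pattern matches one or more of a character in [2-6] (lazy); then one or more of a character in [4-8], then a literal '9' (non-capturing group); then anchored at the end.
Matches: at [6:14] → '66233269'.
Since nothing is captured, `findall` lists the 1 matched substring directly.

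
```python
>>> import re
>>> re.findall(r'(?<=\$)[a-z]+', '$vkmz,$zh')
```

['vkmz', 'zh']

The `(?=…)`/`(?<=…)` assertion just peeks at neighbouring text; it doesn't advance the match position.
Scanning left to right: at [1:5] → 'vkmz'; at [7:9] → 'zh'.
No capturing groups, so `findall` returns the 2 full match strings.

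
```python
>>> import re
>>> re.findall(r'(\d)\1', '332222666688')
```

['3', '2', '2', '6', '6', '8']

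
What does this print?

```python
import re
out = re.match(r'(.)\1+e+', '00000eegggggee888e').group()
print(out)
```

00000ee

`\1` has to match the exact text group 1 already captured.
`re.match` only tries the pattern at the start of the string.
The match spans [0:7] → '00000ee'.
Captured: group 1 = '0'.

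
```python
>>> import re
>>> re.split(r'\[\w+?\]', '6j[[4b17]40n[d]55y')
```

['6j[', '40n', '55y']

Matches to split on: at [3:9] → '[4b17]'; at [12:15] → '[d]'.
The string is cut at each match, leaving 3 pieces.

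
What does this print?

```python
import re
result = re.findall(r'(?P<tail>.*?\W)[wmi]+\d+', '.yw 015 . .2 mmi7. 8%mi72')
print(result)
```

['.yw 015 . .2 ', '. 8%']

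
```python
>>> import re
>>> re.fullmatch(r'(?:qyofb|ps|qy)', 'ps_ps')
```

None

`fullmatch` succeeds only if the pattern covers the string from start to end.
Here the pattern can't cover the whole string, so the call returns None.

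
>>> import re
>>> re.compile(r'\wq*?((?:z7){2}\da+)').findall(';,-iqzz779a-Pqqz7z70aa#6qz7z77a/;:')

Pattern: a word character, then zero or more of the literal 'q' (lazy); then the literal 'z7' repeated 2 times, then a digit, then one or more of the literal 'a' (captured).
With a single group, `findall` returns only what that group captured — 2 items.

['z7z70aa', 'z7z77a']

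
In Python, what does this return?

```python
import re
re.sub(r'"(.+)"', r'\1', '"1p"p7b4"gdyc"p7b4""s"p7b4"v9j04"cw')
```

'1p"p7b4"gdyc"p7b4""s"p7b4"v9j04cw'

Matches: at [0:33] → '"1p"p7b4"gdyc"p7b4""s"p7b4"v9j04"'.
Each match is replaced using the text its own group 1 captured.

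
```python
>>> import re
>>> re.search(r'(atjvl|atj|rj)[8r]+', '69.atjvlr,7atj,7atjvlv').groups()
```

The match spans [3:9] → 'atjvlr'.
Captured: group 1 = 'atjvl'.

('atjvl',)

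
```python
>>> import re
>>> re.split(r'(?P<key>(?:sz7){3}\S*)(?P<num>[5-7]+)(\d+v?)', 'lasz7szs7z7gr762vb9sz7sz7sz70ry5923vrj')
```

['lasz7szs7z7gr762vb9', 'sz7sz7sz70ry', '5', '923v', 'rj']

The pattern matches the literal 'sz7' repeated 3 times, then zero or more of a non-whitespace character (captured as 'key'); then one or more of a character in [5-7] (captured as 'num'); then one or more of a digit, then optionally the literal 'v' (captured).
Matches to split on: at [19:36] → 'sz7sz7sz70ry5923v'.
With a capturing group present, the delimiter's captured portion is kept in the result list.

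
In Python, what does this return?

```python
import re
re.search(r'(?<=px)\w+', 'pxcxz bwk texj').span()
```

(2, 5)

Lookahead/lookbehind check context without consuming it, so the matched span excludes the asserted characters.
The match spans [2:5] → 'cxz'.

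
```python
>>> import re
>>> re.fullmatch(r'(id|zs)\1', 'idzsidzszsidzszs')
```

The backreference `\1` re-matches whatever the first group consumed, character for character.
`fullmatch` succeeds only if the pattern covers the string from start to end.
Here the string isn't matched end-to-end, so the call returns None.

None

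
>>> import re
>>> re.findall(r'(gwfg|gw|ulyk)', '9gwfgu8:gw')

Branches in `(...|...)` are attempted left-to-right; the first branch that allows the whole pattern to succeed is taken.
With a single group, `findall` returns only what that group captured — 2 items.

['gwfg', 'gw']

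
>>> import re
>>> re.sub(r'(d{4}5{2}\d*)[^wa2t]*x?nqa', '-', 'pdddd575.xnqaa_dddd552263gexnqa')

'pdddd575.xnqaa_-'

This matches exactly 4 of a literal 'd', then exactly 2 of a literal '5', then zero or more of a digit (captured); then zero or more of any character except [wa2t], then optionally a literal 'x', then the literal 'nqa'.
Each match is replaced by '-'.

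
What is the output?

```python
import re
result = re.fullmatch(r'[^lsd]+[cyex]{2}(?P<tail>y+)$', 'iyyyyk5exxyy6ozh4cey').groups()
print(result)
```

The match spans [0:20] → 'iyyyyk5exxyy6ozh4cey'.
Captured: group 1 = 'y'.

('y',)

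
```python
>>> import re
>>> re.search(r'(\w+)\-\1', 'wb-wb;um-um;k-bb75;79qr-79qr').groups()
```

`\1` has to match the exact text group 1 already captured.
Unlike `match`, `search` isn't anchored — it looks for the pattern anywhere in the string.
The match spans [0:5] → 'wb-wb'.
Captured: group 1 = 'wb'.

('wb',)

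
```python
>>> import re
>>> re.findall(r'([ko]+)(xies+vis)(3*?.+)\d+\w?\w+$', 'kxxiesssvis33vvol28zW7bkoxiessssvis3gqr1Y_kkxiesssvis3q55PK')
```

Pattern: one or more of one of [ko] (captured); then the literal 'xie', then one or more of a literal 's', then the literal 'vis' (captured); then zero or more of the literal '3' (lazy), then one or more of any character (captured); then one or more of a digit, then optionally a word character; then one or more of a word character; then anchored at the end.
Walking the string: at [23:59] match 'koxiessssvis3gqr1Y_kkxiesssvis3q55PK', groups = ('ko', 'xiessssvis', '3gqr1Y_kkxiesssvis3q5').
Multiple groups make `findall` return tuples — one 3-tuple for the one match.

[('ko', 'xiessssvis', '3gqr1Y_kkxiesssvis3q5')]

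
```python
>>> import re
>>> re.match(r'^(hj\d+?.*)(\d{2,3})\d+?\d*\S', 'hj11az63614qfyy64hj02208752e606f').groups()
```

The match spans [0:32] → 'hj11az63614qfyy64hj02208752e606f'.
Captured: group 1 = 'hj11az63614qfyy64hj02208752e', group 2 = '60'.

('hj11az63614qfyy64hj02208752e', '60')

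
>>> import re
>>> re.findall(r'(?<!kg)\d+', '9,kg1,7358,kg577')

['9', '7358', '77']

Because the assertion is negative and zero-width, positions next to the forbidden text are skipped.
Matches: at [0:1] → '9'; at [6:10] → '7358'; at [14:16] → '77'.
With no groups in the pattern, `findall` gives back each whole match — 3 here.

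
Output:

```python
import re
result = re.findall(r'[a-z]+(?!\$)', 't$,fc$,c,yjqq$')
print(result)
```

['f', 'c', 'yjq']

The negative lookaround is zero-width — it rules out positions where the adjacent text would match, without consuming anything.
Scanning left to right: at [3:4] → 'f'; at [7:8] → 'c'; at [9:12] → 'yjq'.
With no groups in the pattern, `findall` gives back each whole match — 3 here.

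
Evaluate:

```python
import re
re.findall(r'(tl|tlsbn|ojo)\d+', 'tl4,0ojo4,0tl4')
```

['tl', 'ojo', 'tl']

Walking the string: at [0:3] match 'tl4', group 1 = 'tl'; at [5:9] match 'ojo4', group 1 = 'ojo'; at [11:14] match 'tl4', group 1 = 'tl'.
`findall` collects group 1 from each match (3 total).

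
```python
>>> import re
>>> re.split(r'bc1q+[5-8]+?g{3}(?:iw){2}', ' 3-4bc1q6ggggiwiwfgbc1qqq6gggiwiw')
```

[' 3-4bc1q6ggggiwiwfg', '']

This matches the literal 'bc1', then one or more of a literal 'q'; then one or more of a character in [5-8] (lazy), then exactly 3 of a literal 'g', then the literal 'iw' repeated 2 times.
Matches to split on: at [19:33] → 'bc1qqq6gggiwiw'.
`split` removes every match and returns the 2 fragments in between.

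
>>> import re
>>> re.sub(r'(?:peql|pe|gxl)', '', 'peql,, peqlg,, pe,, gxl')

',, g,, ,, '

`|` is ordered: at each position the engine commits to the first alternative that works.
Matches: at [0:4] → 'peql'; at [7:11] → 'peql'; at [15:17] → 'pe'; at [20:23] → 'gxl'.
Every occurrence is swapped for ''.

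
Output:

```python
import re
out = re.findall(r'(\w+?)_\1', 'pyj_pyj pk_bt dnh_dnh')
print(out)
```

The backreference `\1` re-matches whatever the first group consumed, character for character.
Because there's exactly one group, `findall` drops the full match and keeps group 1 from each hit.

['pyj', 'dnh']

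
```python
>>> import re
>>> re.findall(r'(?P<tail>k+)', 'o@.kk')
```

['kk']

Pattern: one or more of a literal 'k' (captured as 'tail').
Walking the string: at [3:5] match 'kk', group 1 = 'kk'.
With a single group, `findall` returns only what that group captured — 1 item.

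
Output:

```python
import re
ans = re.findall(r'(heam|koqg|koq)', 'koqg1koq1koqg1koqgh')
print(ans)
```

['koqg', 'koq', 'koqg', 'koqg']

Alternation tries branches left to right and keeps the first one that lets the overall match succeed at that position.
One capturing group, so `findall` returns just the captured substring from each match — 4 in all.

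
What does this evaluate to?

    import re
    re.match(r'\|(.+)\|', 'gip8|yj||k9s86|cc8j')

None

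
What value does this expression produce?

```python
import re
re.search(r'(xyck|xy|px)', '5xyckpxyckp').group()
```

'xyck'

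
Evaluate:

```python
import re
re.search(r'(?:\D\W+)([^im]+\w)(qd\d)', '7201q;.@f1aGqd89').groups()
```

Pattern: a non-digit, then one or more of a non-word character (non-capturing group); then one or more of any character except [im], then a word character (captured); then the literal 'qd', then a digit (captured).
Unlike `match`, `search` isn't anchored — it looks for the pattern anywhere in the string.
The match spans [4:15] → 'q;.@f1aGqd8'.
Captured: group 1 = 'f1aG', group 2 = 'qd8'.

('f1aG', 'qd8')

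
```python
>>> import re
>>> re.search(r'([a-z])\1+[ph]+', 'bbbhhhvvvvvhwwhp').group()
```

'bbbhhh'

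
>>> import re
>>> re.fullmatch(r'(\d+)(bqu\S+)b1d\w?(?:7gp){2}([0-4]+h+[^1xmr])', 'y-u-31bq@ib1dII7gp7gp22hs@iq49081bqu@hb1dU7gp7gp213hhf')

None

`re.fullmatch` is like wrapping the pattern in `^…$` (in single-line mode).
Here the string isn't matched end-to-end, so the call returns None.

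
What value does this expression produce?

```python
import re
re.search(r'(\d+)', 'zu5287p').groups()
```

This matches one or more of a digit (captured).
Unlike `match`, `search` isn't anchored — it looks for the pattern anywhere in the string.
The match spans [2:6] → '5287'.
Captured: group 1 = '5287'.

('5287',)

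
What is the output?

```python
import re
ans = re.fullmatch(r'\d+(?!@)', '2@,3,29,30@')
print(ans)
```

None

`(?!…)`/`(?<!…)` only lets a position through if the neighbouring text does NOT match; no characters are consumed.
`re.fullmatch` requires the pattern to consume the entire string.
Here there's no way to consume every character, so the call returns None.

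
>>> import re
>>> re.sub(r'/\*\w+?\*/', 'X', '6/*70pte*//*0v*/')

'6XX'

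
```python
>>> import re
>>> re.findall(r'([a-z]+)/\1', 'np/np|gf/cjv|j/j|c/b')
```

['np', 'j']

`\1` has to match the exact text group 1 already captured.
Scanning left to right: at [0:5] match 'np/np', group 1 = 'np'; at [13:16] match 'j/j', group 1 = 'j'.
One capturing group, so `findall` returns just the captured substring from each match — 2 in all.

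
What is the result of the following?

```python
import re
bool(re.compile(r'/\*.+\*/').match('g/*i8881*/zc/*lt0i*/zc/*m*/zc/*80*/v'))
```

False

`match` is anchored at position 0; if the pattern doesn't fit there, it returns None.
Here the string doesn't start with a match, so the call returns None, and `bool(None)` is False.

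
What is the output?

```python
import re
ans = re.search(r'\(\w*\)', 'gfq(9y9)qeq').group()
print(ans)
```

(9y9)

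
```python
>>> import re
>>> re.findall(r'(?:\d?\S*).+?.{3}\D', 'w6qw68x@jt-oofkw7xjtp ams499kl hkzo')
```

Pattern: optionally a digit, then zero or more of a non-whitespace character (non-capturing group); then one or more of any character (lazy), then exactly 3 of any character, then a non-digit.
Walking the string: at [0:29] → 'w6qw68x@jt-oofkw7xjtp ams499k'; at [29:35] → 'l hkzo'.
`findall` yields the raw match text (2 of them) because the pattern has no groups.

['w6qw68x@jt-oofkw7xjtp ams499k', 'l hkzo']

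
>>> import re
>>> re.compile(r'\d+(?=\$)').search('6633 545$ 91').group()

Lookahead/lookbehind check context without consuming it, so the matched span excludes the asserted characters.
`search` walks the string left to right and returns the first match it finds.
The match spans [5:8] → '545'.

'545'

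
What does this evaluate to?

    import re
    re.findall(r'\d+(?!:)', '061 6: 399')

['061', '399']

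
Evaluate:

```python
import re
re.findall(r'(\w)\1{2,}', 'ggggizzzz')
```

`\1` is not a pattern — it's the concrete string captured by group 1, re-applied verbatim.
Because there's exactly one group, `findall` drops the full match and keeps group 1 from each hit.

['g', 'z']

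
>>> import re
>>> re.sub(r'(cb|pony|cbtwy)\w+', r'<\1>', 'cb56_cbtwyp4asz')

'<cb>'

Matches: at [0:15] → 'cb56_cbtwyp4asz'.
`\1` in the replacement pulls in group 1's text for each match.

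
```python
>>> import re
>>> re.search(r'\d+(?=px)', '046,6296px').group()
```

Because the assertion is zero-width, the text it checks is not consumed and won't appear in the result.
The match spans [4:8] → '6296'.

'6296'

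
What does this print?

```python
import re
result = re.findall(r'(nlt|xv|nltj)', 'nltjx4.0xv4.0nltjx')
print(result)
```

['nlt', 'xv', 'nlt']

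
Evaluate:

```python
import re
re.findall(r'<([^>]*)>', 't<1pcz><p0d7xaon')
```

['1pcz']

Scanning left to right: at [1:7] match '<1pcz>', group 1 = '1pcz'.
Because there's exactly one group, `findall` drops the full match and keeps group 1 from the one hit.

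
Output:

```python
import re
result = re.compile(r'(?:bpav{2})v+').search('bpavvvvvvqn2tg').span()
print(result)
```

(0, 9)

The match spans [0:9] → 'bpavvvvvv'.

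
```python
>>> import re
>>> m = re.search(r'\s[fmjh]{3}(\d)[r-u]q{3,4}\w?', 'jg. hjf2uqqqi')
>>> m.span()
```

This matches whitespace, then exactly 3 of one of [fmjh]; then a digit (captured); then a character in [r-u], then 3 to 4 of the literal 'q', then optionally a word character.
`search` walks the string left to right and returns the first match it finds.
The match spans [3:13] → ' hjf2uqqqi'.
Captured: group 1 = '2'.

(3, 13)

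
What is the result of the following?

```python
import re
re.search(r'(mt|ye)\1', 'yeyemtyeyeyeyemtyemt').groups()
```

('ye',)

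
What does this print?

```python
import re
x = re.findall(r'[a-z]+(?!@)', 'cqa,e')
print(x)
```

['cqa', 'e']

The negative lookaround is zero-width — it rules out positions where the adjacent text would match, without consuming anything.
Since nothing is captured, `findall` lists the 2 matched substrings directly.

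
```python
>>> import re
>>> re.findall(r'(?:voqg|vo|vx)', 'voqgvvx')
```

['voqg', 'vx']

`|` is ordered: at each position the engine commits to the first alternative that works.
Walking the string: at [0:4] → 'voqg'; at [5:7] → 'vx'.
`findall` yields the raw match text (2 of them) because the pattern has no groups.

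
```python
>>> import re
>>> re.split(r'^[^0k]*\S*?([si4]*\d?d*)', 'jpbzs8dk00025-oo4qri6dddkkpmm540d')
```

Because the pattern has a capturing group, `split` also inserts each captured text between the pieces.

['', '', 'k00025-oo4qri6dddkkpmm540d']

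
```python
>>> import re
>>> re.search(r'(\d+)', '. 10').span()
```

(2, 4)

Pattern: one or more of a digit (captured).
`search` walks the string left to right and returns the first match it finds.
The match spans [2:4] → '10'.
Captured: group 1 = '10'.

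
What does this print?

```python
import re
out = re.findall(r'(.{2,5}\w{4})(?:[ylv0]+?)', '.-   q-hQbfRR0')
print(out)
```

Pattern: 2 to 5 of any character, then exactly 4 of a word character (captured); then one or more of one of [ylv0] (lazy) (non-capturing group).
Walking the string: at [4:14] match ' q-hQbfRR0', group 1 = ' q-hQbfRR'.
Because there's exactly one group, `findall` drops the full match and keeps group 1 from the one hit.

[' q-hQbfRR']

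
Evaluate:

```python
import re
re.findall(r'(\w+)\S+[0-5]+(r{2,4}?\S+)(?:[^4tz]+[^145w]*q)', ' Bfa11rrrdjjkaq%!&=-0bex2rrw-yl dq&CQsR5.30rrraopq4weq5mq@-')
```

[('Bfa11rrrdjjkaq', 'rrw-yl')]

This matches one or more of a word character (captured); then one or more of a non-whitespace character; then one or more of a character in [0-5]; then 2 to 4 of the literal 'r' (lazy), then one or more of a non-whitespace character (captured); then one or more of any character except [4tz], then zero or more of any character except [145w], then a literal 'q' (non-capturing group).
Multiple groups make `findall` return tuples — one 2-tuple for the one match.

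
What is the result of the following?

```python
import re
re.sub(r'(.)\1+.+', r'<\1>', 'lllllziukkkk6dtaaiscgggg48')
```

'<l>'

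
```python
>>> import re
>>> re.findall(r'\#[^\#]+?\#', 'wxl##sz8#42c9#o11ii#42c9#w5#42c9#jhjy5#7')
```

With no groups in the pattern, `findall` gives back each whole match — 4 here.

['#sz8#', '#o11ii#', '#w5#', '#jhjy5#']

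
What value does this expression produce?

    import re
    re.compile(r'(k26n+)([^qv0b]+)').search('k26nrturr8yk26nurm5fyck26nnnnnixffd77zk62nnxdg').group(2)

The match spans [0:46] → 'k26nrturr8yk26nurm5fyck26nnnnnixffd77zk62nnxdg'.
Captured: group 1 = 'k26n', group 2 = 'rturr8yk26nurm5fyck26nnnnnixffd77zk62nnxdg'.

'rturr8yk26nurm5fyck26nnnnnixffd77zk62nnxdg'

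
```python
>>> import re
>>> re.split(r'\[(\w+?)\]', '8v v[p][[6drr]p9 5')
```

['8v v', 'p', '[', '6drr', 'p9 5']

Because the pattern has a capturing group, `split` also inserts each captured text between the pieces.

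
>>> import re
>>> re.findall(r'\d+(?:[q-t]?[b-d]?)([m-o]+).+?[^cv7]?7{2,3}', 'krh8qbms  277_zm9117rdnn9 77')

The pattern matches one or more of a digit; then optionally a character in [q-t], then optionally a character in [b-d] (non-capturing group); then one or more of a character in [m-o] (captured); then one or more of any character (lazy); then optionally any character except [cv7], then 2 to 3 of the literal '7'.
Because the quantifier is non-greedy, it stops expanding at the earliest point where the rest of the pattern can succeed.
Matches: at [3:13] match '8qbms  277', group 1 = 'm'; at [16:28] match '9117rdnn9 77', group 1 = 'nn'.
Because there's exactly one group, `findall` drops the full match and keeps group 1 from each hit.

['m', 'nn']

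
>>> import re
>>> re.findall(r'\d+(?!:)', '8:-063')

['063']

The negative lookahead/lookbehind blocks any match where the forbidden context is present.
Scanning left to right: at [3:6] → '063'.
No capturing groups, so `findall` returns the 1 full match string.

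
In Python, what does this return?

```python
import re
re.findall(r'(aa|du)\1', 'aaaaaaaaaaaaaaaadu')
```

['aa', 'aa', 'aa', 'aa']

After group 1 captures some text, `\1` only succeeds where that same text appears again.
Matches: at [0:4] match 'aaaa', group 1 = 'aa'; at [4:8] match 'aaaa', group 1 = 'aa'; at [8:12] match 'aaaa', group 1 = 'aa'; at [12:16] match 'aaaa', group 1 = 'aa'.
`findall` collects group 1 from each match (4 total).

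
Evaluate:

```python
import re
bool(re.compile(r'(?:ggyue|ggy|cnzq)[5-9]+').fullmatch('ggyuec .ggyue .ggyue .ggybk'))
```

False

`re.fullmatch` requires the pattern to consume the entire string.
Here the pattern can't cover the whole string, so the call returns None, and `bool(None)` is False.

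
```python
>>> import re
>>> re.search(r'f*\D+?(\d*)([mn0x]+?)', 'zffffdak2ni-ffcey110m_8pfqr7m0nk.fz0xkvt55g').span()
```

(0, 10)

The pattern matches zero or more of a literal 'f', then one or more of a non-digit (lazy); then zero or more of a digit (captured); then one or more of one of [mn0x] (lazy) (captured).
`search` walks the string left to right and returns the first match it finds.
The match spans [0:10] → 'zffffdak2n'.
Captured: group 1 = '2', group 2 = 'n'.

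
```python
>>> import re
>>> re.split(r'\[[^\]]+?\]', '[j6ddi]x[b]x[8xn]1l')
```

['', 'x', 'x', '1l']

Matches to split on: at [0:7] → '[j6ddi]'; at [8:11] → '[b]'; at [12:17] → '[8xn]'.
`split` removes every match and returns the 4 fragments in between.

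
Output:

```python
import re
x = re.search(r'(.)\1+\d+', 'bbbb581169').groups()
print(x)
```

A backreference is literal: `\1` must see the identical characters the first group matched.
`re.search` scans for the first position where the pattern succeeds.
The match spans [0:10] → 'bbbb581169'.
Captured: group 1 = 'b'.

('b',)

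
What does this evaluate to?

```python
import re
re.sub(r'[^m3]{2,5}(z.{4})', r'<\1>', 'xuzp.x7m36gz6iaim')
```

'<zp.x7>m3<z6iai>m'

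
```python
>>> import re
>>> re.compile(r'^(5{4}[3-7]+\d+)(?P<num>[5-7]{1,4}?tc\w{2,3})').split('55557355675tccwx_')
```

['', '5555735567', '5tccwx', '_']

`re.split` interleaves the captured-group text with the surrounding fragments.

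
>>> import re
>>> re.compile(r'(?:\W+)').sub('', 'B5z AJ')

Pattern: one or more of a non-word character (non-capturing group).
Each match is replaced by ''.

'B5zAJ'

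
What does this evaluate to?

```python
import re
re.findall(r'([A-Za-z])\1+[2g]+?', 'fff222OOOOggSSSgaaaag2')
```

After group 1 captures some text, `\1` only succeeds where that same text appears again.
Scanning left to right: at [0:4] match 'fff2', group 1 = 'f'; at [6:11] match 'OOOOg', group 1 = 'O'; at [12:16] match 'SSSg', group 1 = 'S'; at [16:21] match 'aaaag', group 1 = 'a'.
`findall` collects group 1 from each match (4 total).

['f', 'O', 'S', 'a']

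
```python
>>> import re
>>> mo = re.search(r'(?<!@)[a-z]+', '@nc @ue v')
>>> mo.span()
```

(2, 3)

The negative lookaround is zero-width — it rules out positions where the adjacent text would match, without consuming anything.
`re.search` tries every starting position until one works.
The match spans [2:3] → 'c'.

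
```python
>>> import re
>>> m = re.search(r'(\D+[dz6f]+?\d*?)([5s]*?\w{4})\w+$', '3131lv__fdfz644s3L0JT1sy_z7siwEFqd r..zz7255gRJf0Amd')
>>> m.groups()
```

The pattern matches one or more of a non-digit, then one or more of one of [dz6f] (lazy), then zero or more of a digit (lazy) (captured); then zero or more of one of [5s] (lazy), then exactly 4 of a word character (captured); then one or more of a word character; then anchored at the end.
A `+?`/`*?`/`{m,n}?` starts at its minimum and grows only as far as needed for what follows to match.
`re.search` tries every starting position until one works.
The match spans [27:52] → 'siwEFqd r..zz7255gRJf0Amd'.
Captured: group 1 = 'siwEFqd r..zz', group 2 = '7255'.

('siwEFqd r..zz', '7255')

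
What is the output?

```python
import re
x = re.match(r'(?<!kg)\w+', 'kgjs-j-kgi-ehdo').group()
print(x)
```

`re.match` won't scan ahead — the pattern has to work from the very first character.
The match spans [0:4] → 'kgjs'.

kgjs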